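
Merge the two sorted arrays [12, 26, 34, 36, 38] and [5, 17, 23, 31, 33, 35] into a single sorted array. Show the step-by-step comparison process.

Merging process:

Compare 12 vs 5: take 5 from right. Merged: [5]
Compare 12 vs 17: take 12 from left. Merged: [5, 12]
Compare 26 vs 17: take 17 from right. Merged: [5, 12, 17]
Compare 26 vs 23: take 23 from right. Merged: [5, 12, 17, 23]
Compare 26 vs 31: take 26 from left. Merged: [5, 12, 17, 23, 26]
Compare 34 vs 31: take 31 from right. Merged: [5, 12, 17, 23, 26, 31]
Compare 34 vs 33: take 33 from right. Merged: [5, 12, 17, 23, 26, 31, 33]
Compare 34 vs 35: take 34 from left. Merged: [5, 12, 17, 23, 26, 31, 33, 34]
Compare 36 vs 35: take 35 from right. Merged: [5, 12, 17, 23, 26, 31, 33, 34, 35]
Append remaining from left: [36, 38]. Merged: [5, 12, 17, 23, 26, 31, 33, 34, 35, 36, 38]

Final merged array: [5, 12, 17, 23, 26, 31, 33, 34, 35, 36, 38]
Total comparisons: 9

The merged array is [5, 12, 17, 23, 26, 31, 33, 34, 35, 36, 38], requiring 9 comparisons. The merge step runs in O(n) time where n is the total number of elements.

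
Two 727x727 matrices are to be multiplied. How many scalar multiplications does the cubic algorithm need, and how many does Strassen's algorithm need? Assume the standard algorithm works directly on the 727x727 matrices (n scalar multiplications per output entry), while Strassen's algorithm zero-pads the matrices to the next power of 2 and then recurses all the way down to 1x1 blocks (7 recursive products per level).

Matrix multiplication for 727x727 matrices:

Strassen's algorithm requires power-of-2 dimensions. Pad 727x727 to 1024x1024 (next power of 2).

Standard algorithm: 727^3 = 384240583 multiplications
Strassen's algorithm: 7^(log2(1024)) = 7^10 = 282475249 multiplications
Savings: 384240583 - 282475249 = 101765334 multiplications

Standard: 384240583 multiplications (727^3). Strassen: 282475249 multiplications (7^10, after padding to 1024x1024). Strassen reduces 8 recursive multiplications to 7 at each level.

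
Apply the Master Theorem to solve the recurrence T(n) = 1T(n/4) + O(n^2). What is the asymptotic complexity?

Master Theorem for T(n) = 1T(n/4) + O(n^2):

a = 1, b = 4, c = 2
log_b(a) = log_4(1) = 0.0000

Case 3: c = 2 > log_4(1) = 0.0000
T(n) = O(n^2) = O(n^2)

For T(n) = 1T(n/4) + O(n^2): log_4(1) = 0.0000. This is Case 3 of the Master Theorem (c > log_b(a), work dominated by root), giving O(n^2).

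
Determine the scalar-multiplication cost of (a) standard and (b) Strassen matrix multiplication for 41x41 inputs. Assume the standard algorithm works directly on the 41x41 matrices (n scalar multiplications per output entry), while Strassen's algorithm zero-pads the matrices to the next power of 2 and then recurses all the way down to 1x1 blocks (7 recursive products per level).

Matrix multiplication for 41x41 matrices:

Strassen's algorithm requires power-of-2 dimensions. Pad 41x41 to 64x64 (next power of 2).

Standard algorithm: 41^3 = 68921 multiplications
Strassen's algorithm: 7^(log2(64)) = 7^6 = 117649 multiplications
Difference: 68921 - 117649 = -48728 (Strassen uses MORE here due to padding overhead — for small or just-over-power-of-2 n, padding can outweigh the per-level savings)

Standard: 68921 multiplications (41^3). Strassen: 117649 multiplications (7^6, after padding to 64x64). Strassen reduces 8 recursive multiplications to 7 at each level.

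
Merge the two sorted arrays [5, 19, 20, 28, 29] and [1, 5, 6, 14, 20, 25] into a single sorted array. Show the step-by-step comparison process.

Merging process:

Compare 5 vs 1: take 1 from right. Merged: [1]
Compare 5 vs 5: take 5 from left. Merged: [1, 5]
Compare 19 vs 5: take 5 from right. Merged: [1, 5, 5]
Compare 19 vs 6: take 6 from right. Merged: [1, 5, 5, 6]
Compare 19 vs 14: take 14 from right. Merged: [1, 5, 5, 6, 14]
Compare 19 vs 20: take 19 from left. Merged: [1, 5, 5, 6, 14, 19]
Compare 20 vs 20: take 20 from left. Merged: [1, 5, 5, 6, 14, 19, 20]
Compare 28 vs 20: take 20 from right. Merged: [1, 5, 5, 6, 14, 19, 20, 20]
Compare 28 vs 25: take 25 from right. Merged: [1, 5, 5, 6, 14, 19, 20, 20, 25]
Append remaining from left: [28, 29]. Merged: [1, 5, 5, 6, 14, 19, 20, 20, 25, 28, 29]

Final merged array: [1, 5, 5, 6, 14, 19, 20, 20, 25, 28, 29]
Total comparisons: 9

The merged array is [1, 5, 5, 6, 14, 19, 20, 20, 25, 28, 29], requiring 9 comparisons. The merge step runs in O(n) time where n is the total number of elements.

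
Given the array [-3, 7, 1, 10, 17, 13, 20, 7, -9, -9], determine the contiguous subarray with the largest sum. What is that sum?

Using Kadane's algorithm on [-3, 7, 1, 10, 17, 13, 20, 7, -9, -9]:

Scanning through the array:
Position 1 (value 7): max_ending_here = 7, max_so_far = 7
Position 2 (value 1): max_ending_here = 8, max_so_far = 8
Position 3 (value 10): max_ending_here = 18, max_so_far = 18
Position 4 (value 17): max_ending_here = 35, max_so_far = 35
Position 5 (value 13): max_ending_here = 48, max_so_far = 48
Position 6 (value 20): max_ending_here = 68, max_so_far = 68
Position 7 (value 7): max_ending_here = 75, max_so_far = 75
Position 8 (value -9): max_ending_here = 66, max_so_far = 75
Position 9 (value -9): max_ending_here = 57, max_so_far = 75

Maximum subarray: [7, 1, 10, 17, 13, 20, 7]
Maximum sum: 75

The maximum subarray is [7, 1, 10, 17, 13, 20, 7] with sum 75. This subarray runs from index 1 to index 7.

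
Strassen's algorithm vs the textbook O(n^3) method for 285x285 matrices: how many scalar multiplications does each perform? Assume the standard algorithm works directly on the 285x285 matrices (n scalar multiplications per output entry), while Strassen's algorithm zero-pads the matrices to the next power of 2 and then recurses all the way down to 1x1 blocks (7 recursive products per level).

Matrix multiplication for 285x285 matrices:

Strassen's algorithm requires power-of-2 dimensions. Pad 285x285 to 512x512 (next power of 2).

Standard algorithm: 285^3 = 23149125 multiplications
Strassen's algorithm: 7^(log2(512)) = 7^9 = 40353607 multiplications
Difference: 23149125 - 40353607 = -17204482 (Strassen uses MORE here due to padding overhead — for small or just-over-power-of-2 n, padding can outweigh the per-level savings)

Standard: 23149125 multiplications (285^3). Strassen: 40353607 multiplications (7^9, after padding to 512x512). Strassen reduces 8 recursive multiplications to 7 at each level.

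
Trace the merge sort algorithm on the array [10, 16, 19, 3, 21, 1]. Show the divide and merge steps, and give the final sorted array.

Merge sort trace:

Split: [10, 16, 19, 3, 21, 1] -> [10, 16, 19] and [3, 21, 1]
  Split: [10, 16, 19] -> [10] and [16, 19]
    Split: [16, 19] -> [16] and [19]
    Merge: [16] + [19] -> [16, 19]
  Merge: [10] + [16, 19] -> [10, 16, 19]
  Split: [3, 21, 1] -> [3] and [21, 1]
    Split: [21, 1] -> [21] and [1]
    Merge: [21] + [1] -> [1, 21]
  Merge: [3] + [1, 21] -> [1, 3, 21]
Merge: [10, 16, 19] + [1, 3, 21] -> [1, 3, 10, 16, 19, 21]

Final sorted array: [1, 3, 10, 16, 19, 21]

The merge sort proceeds by recursively splitting the array and merging sorted halves.
After all merges, the sorted array is [1, 3, 10, 16, 19, 21].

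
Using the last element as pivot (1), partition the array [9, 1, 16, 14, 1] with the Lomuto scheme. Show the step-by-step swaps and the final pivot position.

Lomuto partition with pivot = 1:

Initial array: [9, 1, 16, 14, 1]

arr[0]=9 > 1: no swap
arr[1]=1 <= 1: swap with position 0, array becomes [1, 9, 16, 14, 1]
arr[2]=16 > 1: no swap
arr[3]=14 > 1: no swap

Place pivot at position 1: [1, 1, 16, 14, 9]
Pivot position: 1

After partitioning with pivot 1, the array becomes [1, 1, 16, 14, 9]. The pivot is placed at index 1. All elements to the left of the pivot are <= 1, and all elements to the right are > 1.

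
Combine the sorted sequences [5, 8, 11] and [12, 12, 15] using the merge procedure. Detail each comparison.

Merging process:

Compare 5 vs 12: take 5 from left. Merged: [5]
Compare 8 vs 12: take 8 from left. Merged: [5, 8]
Compare 11 vs 12: take 11 from left. Merged: [5, 8, 11]
Append remaining from right: [12, 12, 15]. Merged: [5, 8, 11, 12, 12, 15]

Final merged array: [5, 8, 11, 12, 12, 15]
Total comparisons: 3

The merged array is [5, 8, 11, 12, 12, 15], requiring 3 comparisons. The merge step runs in O(n) time where n is the total number of elements.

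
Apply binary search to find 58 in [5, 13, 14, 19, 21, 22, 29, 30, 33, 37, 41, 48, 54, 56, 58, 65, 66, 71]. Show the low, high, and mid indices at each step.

Binary search for 58 in [5, 13, 14, 19, 21, 22, 29, 30, 33, 37, 41, 48, 54, 56, 58, 65, 66, 71]:

lo=0, hi=17, mid=8, arr[mid]=33 -> 33 < 58, search right half
lo=9, hi=17, mid=13, arr[mid]=56 -> 56 < 58, search right half
lo=14, hi=17, mid=15, arr[mid]=65 -> 65 > 58, search left half
lo=14, hi=14, mid=14, arr[mid]=58 -> Found target at index 14!

Binary search finds 58 at index 14 after 4 comparisons. The search repeatedly halves the search space by comparing with the middle element.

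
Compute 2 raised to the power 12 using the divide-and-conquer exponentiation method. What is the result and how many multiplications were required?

Computing 2^12 by squaring (build up from 2^1; each line after the first costs one multiplication):

2^1 = 2
2^2 = (2^1)^2 = 2^2 = 4
2^3 = 2 * 2^2 = 2 * 4 = 8
2^6 = (2^3)^2 = 8^2 = 64
2^12 = (2^6)^2 = 64^2 = 4096

Result: 4096
Multiplications needed: 4 (4 lines after 2^1)

2^12 = 4096. Using exponentiation by squaring, this requires 4 multiplications. The key idea: if the exponent is even, square the half-power; if odd, multiply by the base once.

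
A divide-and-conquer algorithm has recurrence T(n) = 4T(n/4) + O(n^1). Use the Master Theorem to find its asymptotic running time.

Master Theorem for T(n) = 4T(n/4) + O(n^1):

a = 4, b = 4, c = 1
log_b(a) = log_4(4) = 1.0000

Case 2: c = 1 = log_4(4) = 1.0000
T(n) = O(n^1 log n) = O(n log n)

For T(n) = 4T(n/4) + O(n^1): log_4(4) = 1.0000. This is Case 2 of the Master Theorem (c = log_b(a), equal work at all levels), giving O(n log n).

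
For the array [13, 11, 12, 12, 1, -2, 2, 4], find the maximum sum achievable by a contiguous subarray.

Using Kadane's algorithm on [13, 11, 12, 12, 1, -2, 2, 4]:

Scanning through the array:
Position 1 (value 11): max_ending_here = 24, max_so_far = 24
Position 2 (value 12): max_ending_here = 36, max_so_far = 36
Position 3 (value 12): max_ending_here = 48, max_so_far = 48
Position 4 (value 1): max_ending_here = 49, max_so_far = 49
Position 5 (value -2): max_ending_here = 47, max_so_far = 49
Position 6 (value 2): max_ending_here = 49, max_so_far = 49
Position 7 (value 4): max_ending_here = 53, max_so_far = 53

Maximum subarray: [13, 11, 12, 12, 1, -2, 2, 4]
Maximum sum: 53

The maximum subarray is [13, 11, 12, 12, 1, -2, 2, 4] with sum 53. This subarray runs from index 0 to index 7.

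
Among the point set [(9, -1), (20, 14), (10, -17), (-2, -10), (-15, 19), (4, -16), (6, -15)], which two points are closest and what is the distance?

Computing all pairwise distances among 7 points:

d((9, -1), (20, 14)) = 18.6011
d((9, -1), (10, -17)) = 16.0312
d((9, -1), (-2, -10)) = 14.2127
d((9, -1), (-15, 19)) = 31.241
d((9, -1), (4, -16)) = 15.8114
d((9, -1), (6, -15)) = 14.3178
d((20, 14), (10, -17)) = 32.573
d((20, 14), (-2, -10)) = 32.5576
d((20, 14), (-15, 19)) = 35.3553
d((20, 14), (4, -16)) = 34.0
d((20, 14), (6, -15)) = 32.2025
d((10, -17), (-2, -10)) = 13.8924
d((10, -17), (-15, 19)) = 43.8292
d((10, -17), (4, -16)) = 6.0828
d((10, -17), (6, -15)) = 4.4721
d((-2, -10), (-15, 19)) = 31.7805
d((-2, -10), (4, -16)) = 8.4853
d((-2, -10), (6, -15)) = 9.434
d((-15, 19), (4, -16)) = 39.8246
d((-15, 19), (6, -15)) = 39.9625
d((4, -16), (6, -15)) = 2.2361 <-- minimum

Closest pair: (4, -16) and (6, -15) with distance 2.2361

The closest pair is (4, -16) and (6, -15) with Euclidean distance 2.2361. For 7 points, brute-force pairwise comparison is shown above. For large n, the divide-and-conquer algorithm (sort by x, recurse on halves, check the dividing strip) achieves O(n log n).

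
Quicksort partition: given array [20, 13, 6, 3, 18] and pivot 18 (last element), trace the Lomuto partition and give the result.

Lomuto partition with pivot = 18:

Initial array: [20, 13, 6, 3, 18]

arr[0]=20 > 18: no swap
arr[1]=13 <= 18: swap with position 0, array becomes [13, 20, 6, 3, 18]
arr[2]=6 <= 18: swap with position 1, array becomes [13, 6, 20, 3, 18]
arr[3]=3 <= 18: swap with position 2, array becomes [13, 6, 3, 20, 18]

Place pivot at position 3: [13, 6, 3, 18, 20]
Pivot position: 3

After partitioning with pivot 18, the array becomes [13, 6, 3, 18, 20]. The pivot is placed at index 3. All elements to the left of the pivot are <= 18, and all elements to the right are > 18.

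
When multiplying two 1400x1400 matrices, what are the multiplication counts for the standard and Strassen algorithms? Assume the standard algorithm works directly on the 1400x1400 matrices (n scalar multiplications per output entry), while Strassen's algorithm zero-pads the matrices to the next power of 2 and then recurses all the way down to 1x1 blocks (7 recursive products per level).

Matrix multiplication for 1400x1400 matrices:

Strassen's algorithm requires power-of-2 dimensions. Pad 1400x1400 to 2048x2048 (next power of 2).

Standard algorithm: 1400^3 = 2744000000 multiplications
Strassen's algorithm: 7^(log2(2048)) = 7^11 = 1977326743 multiplications
Savings: 2744000000 - 1977326743 = 766673257 multiplications

Standard: 2744000000 multiplications (1400^3). Strassen: 1977326743 multiplications (7^11, after padding to 2048x2048). Strassen reduces 8 recursive multiplications to 7 at each level.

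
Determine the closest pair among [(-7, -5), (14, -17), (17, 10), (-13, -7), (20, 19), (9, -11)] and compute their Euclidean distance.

Computing all pairwise distances among 6 points:

d((-7, -5), (14, -17)) = 24.1868
d((-7, -5), (17, 10)) = 28.3019
d((-7, -5), (-13, -7)) = 6.3246 <-- minimum
d((-7, -5), (20, 19)) = 36.1248
d((-7, -5), (9, -11)) = 17.088
d((14, -17), (17, 10)) = 27.1662
d((14, -17), (-13, -7)) = 28.7924
d((14, -17), (20, 19)) = 36.4966
d((14, -17), (9, -11)) = 7.8102
d((17, 10), (-13, -7)) = 34.4819
d((17, 10), (20, 19)) = 9.4868
d((17, 10), (9, -11)) = 22.4722
d((-13, -7), (20, 19)) = 42.0119
d((-13, -7), (9, -11)) = 22.3607
d((20, 19), (9, -11)) = 31.9531

Closest pair: (-7, -5) and (-13, -7) with distance 6.3246

The closest pair is (-7, -5) and (-13, -7) with Euclidean distance 6.3246. For 6 points, brute-force pairwise comparison is shown above. For large n, the divide-and-conquer algorithm (sort by x, recurse on halves, check the dividing strip) achieves O(n log n).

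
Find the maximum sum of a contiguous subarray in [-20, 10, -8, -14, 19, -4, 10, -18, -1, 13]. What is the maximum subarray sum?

Using Kadane's algorithm on [-20, 10, -8, -14, 19, -4, 10, -18, -1, 13]:

Scanning through the array:
Position 1 (value 10): max_ending_here = 10, max_so_far = 10
Position 2 (value -8): max_ending_here = 2, max_so_far = 10
Position 3 (value -14): max_ending_here = -12, max_so_far = 10
Position 4 (value 19): max_ending_here = 19, max_so_far = 19
Position 5 (value -4): max_ending_here = 15, max_so_far = 19
Position 6 (value 10): max_ending_here = 25, max_so_far = 25
Position 7 (value -18): max_ending_here = 7, max_so_far = 25
Position 8 (value -1): max_ending_here = 6, max_so_far = 25
Position 9 (value 13): max_ending_here = 19, max_so_far = 25

Maximum subarray: [19, -4, 10]
Maximum sum: 25

The maximum subarray is [19, -4, 10] with sum 25. This subarray runs from index 4 to index 6.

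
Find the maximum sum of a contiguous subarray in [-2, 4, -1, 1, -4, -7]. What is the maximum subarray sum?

Using Kadane's algorithm on [-2, 4, -1, 1, -4, -7]:

Scanning through the array:
Position 1 (value 4): max_ending_here = 4, max_so_far = 4
Position 2 (value -1): max_ending_here = 3, max_so_far = 4
Position 3 (value 1): max_ending_here = 4, max_so_far = 4
Position 4 (value -4): max_ending_here = 0, max_so_far = 4
Position 5 (value -7): max_ending_here = -7, max_so_far = 4

Maximum subarray: [4]
Maximum sum: 4

The maximum subarray is [4] with sum 4. This subarray runs from index 1 to index 1.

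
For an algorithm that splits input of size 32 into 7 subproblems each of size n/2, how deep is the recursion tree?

For divide and conquer with division factor 2:

Problem sizes at each level:
Level 0: 32
Level 1: 16
Level 2: 8
Level 3: 4
Level 4: 2
Level 5: 1

The root is level 0 and the size-1 base case is level 5 (the tree spans levels 0 through 5, i.e. 6 levels counting the root), so the depth is the number of divisions: log_2(32) = 5

The recursion tree depth is log_2(32) = 5. At each level, the problem size is divided by 2, so it takes 5 divisions to reduce to a base case of size 1. The algorithm makes 7 recursive calls at each level.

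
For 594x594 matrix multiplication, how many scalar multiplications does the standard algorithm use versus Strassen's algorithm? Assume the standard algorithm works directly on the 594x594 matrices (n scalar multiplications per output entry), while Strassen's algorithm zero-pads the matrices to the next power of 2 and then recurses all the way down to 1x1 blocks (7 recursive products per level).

Matrix multiplication for 594x594 matrices:

Strassen's algorithm requires power-of-2 dimensions. Pad 594x594 to 1024x1024 (next power of 2).

Standard algorithm: 594^3 = 209584584 multiplications
Strassen's algorithm: 7^(log2(1024)) = 7^10 = 282475249 multiplications
Difference: 209584584 - 282475249 = -72890665 (Strassen uses MORE here due to padding overhead — for small or just-over-power-of-2 n, padding can outweigh the per-level savings)

Standard: 209584584 multiplications (594^3). Strassen: 282475249 multiplications (7^10, after padding to 1024x1024). Strassen reduces 8 recursive multiplications to 7 at each level.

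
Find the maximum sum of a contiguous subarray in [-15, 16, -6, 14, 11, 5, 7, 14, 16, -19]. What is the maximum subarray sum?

Using Kadane's algorithm on [-15, 16, -6, 14, 11, 5, 7, 14, 16, -19]:

Scanning through the array:
Position 1 (value 16): max_ending_here = 16, max_so_far = 16
Position 2 (value -6): max_ending_here = 10, max_so_far = 16
Position 3 (value 14): max_ending_here = 24, max_so_far = 24
Position 4 (value 11): max_ending_here = 35, max_so_far = 35
Position 5 (value 5): max_ending_here = 40, max_so_far = 40
Position 6 (value 7): max_ending_here = 47, max_so_far = 47
Position 7 (value 14): max_ending_here = 61, max_so_far = 61
Position 8 (value 16): max_ending_here = 77, max_so_far = 77
Position 9 (value -19): max_ending_here = 58, max_so_far = 77

Maximum subarray: [16, -6, 14, 11, 5, 7, 14, 16]
Maximum sum: 77

The maximum subarray is [16, -6, 14, 11, 5, 7, 14, 16] with sum 77. This subarray runs from index 1 to index 8.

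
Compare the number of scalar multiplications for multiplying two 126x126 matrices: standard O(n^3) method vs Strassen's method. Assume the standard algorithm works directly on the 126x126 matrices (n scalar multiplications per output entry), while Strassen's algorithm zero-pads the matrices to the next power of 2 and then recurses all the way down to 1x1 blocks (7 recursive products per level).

Matrix multiplication for 126x126 matrices:

Strassen's algorithm requires power-of-2 dimensions. Pad 126x126 to 128x128 (next power of 2).

Standard algorithm: 126^3 = 2000376 multiplications
Strassen's algorithm: 7^(log2(128)) = 7^7 = 823543 multiplications
Savings: 2000376 - 823543 = 1176833 multiplications

Standard: 2000376 multiplications (126^3). Strassen: 823543 multiplications (7^7, after padding to 128x128). Strassen reduces 8 recursive multiplications to 7 at each level.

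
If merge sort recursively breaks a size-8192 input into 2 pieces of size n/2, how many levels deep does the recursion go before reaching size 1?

For divide and conquer with division factor 2:

Problem sizes at each level:
Level 0: 8192
Level 1: 4096
Level 2: 2048
Level 3: 1024
Level 4: 512
Level 5: 256
Level 6: 128
Level 7: 64
Level 8: 32
Level 9: 16
Level 10: 8
Level 11: 4
Level 12: 2
Level 13: 1

The root is level 0 and the size-1 base case is level 13 (the tree spans levels 0 through 13, i.e. 14 levels counting the root), so the depth is the number of divisions: log_2(8192) = 13

The recursion tree depth is log_2(8192) = 13. At each level, the problem size is divided by 2, so it takes 13 divisions to reduce to a base case of size 1. The algorithm makes 2 recursive calls at each level.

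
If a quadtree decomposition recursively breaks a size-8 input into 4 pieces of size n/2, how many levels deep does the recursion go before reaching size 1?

For divide and conquer with division factor 2:

Problem sizes at each level:
Level 0: 8
Level 1: 4
Level 2: 2
Level 3: 1

The root is level 0 and the size-1 base case is level 3 (the tree spans levels 0 through 3, i.e. 4 levels counting the root), so the depth is the number of divisions: log_2(8) = 3

The recursion tree depth is log_2(8) = 3. At each level, the problem size is divided by 2, so it takes 3 divisions to reduce to a base case of size 1. The algorithm makes 4 recursive calls at each level.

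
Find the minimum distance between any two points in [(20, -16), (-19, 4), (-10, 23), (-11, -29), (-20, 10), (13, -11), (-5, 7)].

Computing all pairwise distances among 7 points:

d((20, -16), (-19, 4)) = 43.8292
d((20, -16), (-10, 23)) = 49.2037
d((20, -16), (-11, -29)) = 33.6155
d((20, -16), (-20, 10)) = 47.7074
d((20, -16), (13, -11)) = 8.6023
d((20, -16), (-5, 7)) = 33.9706
d((-19, 4), (-10, 23)) = 21.0238
d((-19, 4), (-11, -29)) = 33.9559
d((-19, 4), (-20, 10)) = 6.0828 <-- minimum
d((-19, 4), (13, -11)) = 35.3412
d((-19, 4), (-5, 7)) = 14.3178
d((-10, 23), (-11, -29)) = 52.0096
d((-10, 23), (-20, 10)) = 16.4012
d((-10, 23), (13, -11)) = 41.0488
d((-10, 23), (-5, 7)) = 16.7631
d((-11, -29), (-20, 10)) = 40.025
d((-11, -29), (13, -11)) = 30.0
d((-11, -29), (-5, 7)) = 36.4966
d((-20, 10), (13, -11)) = 39.1152
d((-20, 10), (-5, 7)) = 15.2971
d((13, -11), (-5, 7)) = 25.4558

Closest pair: (-19, 4) and (-20, 10) with distance 6.0828

The closest pair is (-19, 4) and (-20, 10) with Euclidean distance 6.0828. For 7 points, brute-force pairwise comparison is shown above. For large n, the divide-and-conquer algorithm (sort by x, recurse on halves, check the dividing strip) achieves O(n log n).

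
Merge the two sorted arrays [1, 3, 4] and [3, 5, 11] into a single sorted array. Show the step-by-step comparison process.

Merging process:

Compare 1 vs 3: take 1 from left. Merged: [1]
Compare 3 vs 3: take 3 from left. Merged: [1, 3]
Compare 4 vs 3: take 3 from right. Merged: [1, 3, 3]
Compare 4 vs 5: take 4 from left. Merged: [1, 3, 3, 4]
Append remaining from right: [5, 11]. Merged: [1, 3, 3, 4, 5, 11]

Final merged array: [1, 3, 3, 4, 5, 11]
Total comparisons: 4

The merged array is [1, 3, 3, 4, 5, 11], requiring 4 comparisons. The merge step runs in O(n) time where n is the total number of elements.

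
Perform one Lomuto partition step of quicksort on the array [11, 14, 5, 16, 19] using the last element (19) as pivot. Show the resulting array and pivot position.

Lomuto partition with pivot = 19:

Initial array: [11, 14, 5, 16, 19]

arr[0]=11 <= 19: swap with position 0, array becomes [11, 14, 5, 16, 19]
arr[1]=14 <= 19: swap with position 1, array becomes [11, 14, 5, 16, 19]
arr[2]=5 <= 19: swap with position 2, array becomes [11, 14, 5, 16, 19]
arr[3]=16 <= 19: swap with position 3, array becomes [11, 14, 5, 16, 19]

Place pivot at position 4: [11, 14, 5, 16, 19]
Pivot position: 4

After partitioning with pivot 19, the array becomes [11, 14, 5, 16, 19]. The pivot is placed at index 4. All elements to the left of the pivot are <= 19, and all elements to the right are > 19.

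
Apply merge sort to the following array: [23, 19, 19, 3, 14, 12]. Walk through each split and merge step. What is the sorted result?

Merge sort trace:

Split: [23, 19, 19, 3, 14, 12] -> [23, 19, 19] and [3, 14, 12]
  Split: [23, 19, 19] -> [23] and [19, 19]
    Split: [19, 19] -> [19] and [19]
    Merge: [19] + [19] -> [19, 19]
  Merge: [23] + [19, 19] -> [19, 19, 23]
  Split: [3, 14, 12] -> [3] and [14, 12]
    Split: [14, 12] -> [14] and [12]
    Merge: [14] + [12] -> [12, 14]
  Merge: [3] + [12, 14] -> [3, 12, 14]
Merge: [19, 19, 23] + [3, 12, 14] -> [3, 12, 14, 19, 19, 23]

Final sorted array: [3, 12, 14, 19, 19, 23]

The merge sort proceeds by recursively splitting the array and merging sorted halves.
After all merges, the sorted array is [3, 12, 14, 19, 19, 23].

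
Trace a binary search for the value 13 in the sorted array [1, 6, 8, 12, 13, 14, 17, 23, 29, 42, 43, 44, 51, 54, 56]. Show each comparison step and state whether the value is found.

Binary search for 13 in [1, 6, 8, 12, 13, 14, 17, 23, 29, 42, 43, 44, 51, 54, 56]:

lo=0, hi=14, mid=7, arr[mid]=23 -> 23 > 13, search left half
lo=0, hi=6, mid=3, arr[mid]=12 -> 12 < 13, search right half
lo=4, hi=6, mid=5, arr[mid]=14 -> 14 > 13, search left half
lo=4, hi=4, mid=4, arr[mid]=13 -> Found target at index 4!

Binary search finds 13 at index 4 after 4 comparisons. The search repeatedly halves the search space by comparing with the middle element.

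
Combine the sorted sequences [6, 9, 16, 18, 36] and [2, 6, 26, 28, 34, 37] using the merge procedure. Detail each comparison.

Merging process:

Compare 6 vs 2: take 2 from right. Merged: [2]
Compare 6 vs 6: take 6 from left. Merged: [2, 6]
Compare 9 vs 6: take 6 from right. Merged: [2, 6, 6]
Compare 9 vs 26: take 9 from left. Merged: [2, 6, 6, 9]
Compare 16 vs 26: take 16 from left. Merged: [2, 6, 6, 9, 16]
Compare 18 vs 26: take 18 from left. Merged: [2, 6, 6, 9, 16, 18]
Compare 36 vs 26: take 26 from right. Merged: [2, 6, 6, 9, 16, 18, 26]
Compare 36 vs 28: take 28 from right. Merged: [2, 6, 6, 9, 16, 18, 26, 28]
Compare 36 vs 34: take 34 from right. Merged: [2, 6, 6, 9, 16, 18, 26, 28, 34]
Compare 36 vs 37: take 36 from left. Merged: [2, 6, 6, 9, 16, 18, 26, 28, 34, 36]
Append remaining from right: [37]. Merged: [2, 6, 6, 9, 16, 18, 26, 28, 34, 36, 37]

Final merged array: [2, 6, 6, 9, 16, 18, 26, 28, 34, 36, 37]
Total comparisons: 10

The merged array is [2, 6, 6, 9, 16, 18, 26, 28, 34, 36, 37], requiring 10 comparisons. The merge step runs in O(n) time where n is the total number of elements.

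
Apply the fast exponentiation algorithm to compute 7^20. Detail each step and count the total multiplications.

Computing 7^20 by squaring (build up from 7^1; each line after the first costs one multiplication):

7^1 = 7
7^2 = (7^1)^2 = 7^2 = 49
7^4 = (7^2)^2 = 49^2 = 2401
7^5 = 7 * 7^4 = 7 * 2401 = 16807
7^10 = (7^5)^2 = 16807^2 = 282475249
7^20 = (7^10)^2 = 282475249^2 = 79792266297612001

Result: 79792266297612001
Multiplications needed: 5 (5 lines after 7^1)

7^20 = 79792266297612001. Using exponentiation by squaring, this requires 5 multiplications. The key idea: if the exponent is even, square the half-power; if odd, multiply by the base once.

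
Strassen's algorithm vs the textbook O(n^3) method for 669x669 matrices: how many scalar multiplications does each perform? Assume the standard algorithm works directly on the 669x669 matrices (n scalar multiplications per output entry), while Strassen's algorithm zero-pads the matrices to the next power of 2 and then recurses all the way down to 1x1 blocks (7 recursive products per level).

Matrix multiplication for 669x669 matrices:

Strassen's algorithm requires power-of-2 dimensions. Pad 669x669 to 1024x1024 (next power of 2).

Standard algorithm: 669^3 = 299418309 multiplications
Strassen's algorithm: 7^(log2(1024)) = 7^10 = 282475249 multiplications
Savings: 299418309 - 282475249 = 16943060 multiplications

Standard: 299418309 multiplications (669^3). Strassen: 282475249 multiplications (7^10, after padding to 1024x1024). Strassen reduces 8 recursive multiplications to 7 at each level.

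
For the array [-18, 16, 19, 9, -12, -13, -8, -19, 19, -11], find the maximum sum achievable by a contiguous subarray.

Using Kadane's algorithm on [-18, 16, 19, 9, -12, -13, -8, -19, 19, -11]:

Scanning through the array:
Position 1 (value 16): max_ending_here = 16, max_so_far = 16
Position 2 (value 19): max_ending_here = 35, max_so_far = 35
Position 3 (value 9): max_ending_here = 44, max_so_far = 44
Position 4 (value -12): max_ending_here = 32, max_so_far = 44
Position 5 (value -13): max_ending_here = 19, max_so_far = 44
Position 6 (value -8): max_ending_here = 11, max_so_far = 44
Position 7 (value -19): max_ending_here = -8, max_so_far = 44
Position 8 (value 19): max_ending_here = 19, max_so_far = 44
Position 9 (value -11): max_ending_here = 8, max_so_far = 44

Maximum subarray: [16, 19, 9]
Maximum sum: 44

The maximum subarray is [16, 19, 9] with sum 44. This subarray runs from index 1 to index 3.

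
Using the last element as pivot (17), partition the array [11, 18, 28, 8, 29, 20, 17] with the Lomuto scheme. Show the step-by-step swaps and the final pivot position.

Lomuto partition with pivot = 17:

Initial array: [11, 18, 28, 8, 29, 20, 17]

arr[0]=11 <= 17: swap with position 0, array becomes [11, 18, 28, 8, 29, 20, 17]
arr[1]=18 > 17: no swap
arr[2]=28 > 17: no swap
arr[3]=8 <= 17: swap with position 1, array becomes [11, 8, 28, 18, 29, 20, 17]
arr[4]=29 > 17: no swap
arr[5]=20 > 17: no swap

Place pivot at position 2: [11, 8, 17, 18, 29, 20, 28]
Pivot position: 2

After partitioning with pivot 17, the array becomes [11, 8, 17, 18, 29, 20, 28]. The pivot is placed at index 2. All elements to the left of the pivot are <= 17, and all elements to the right are > 17.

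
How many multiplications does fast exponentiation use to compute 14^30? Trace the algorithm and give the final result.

Computing 14^30 by squaring (build up from 14^1; each line after the first costs one multiplication):

14^1 = 14
14^2 = (14^1)^2 = 14^2 = 196
14^3 = 14 * 14^2 = 14 * 196 = 2744
14^6 = (14^3)^2 = 2744^2 = 7529536
14^7 = 14 * 14^6 = 14 * 7529536 = 105413504
14^14 = (14^7)^2 = 105413504^2 = 11112006825558016
14^15 = 14 * 14^14 = 14 * 11112006825558016 = 155568095557812224
14^30 = (14^15)^2 = 155568095557812224^2 = 24201432355484595421941037243826176

Result: 24201432355484595421941037243826176
Multiplications needed: 7 (7 lines after 14^1)

14^30 = 24201432355484595421941037243826176. Using exponentiation by squaring, this requires 7 multiplications. The key idea: if the exponent is even, square the half-power; if odd, multiply by the base once.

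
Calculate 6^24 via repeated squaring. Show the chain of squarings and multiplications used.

Computing 6^24 by squaring (build up from 6^1; each line after the first costs one multiplication):

6^1 = 6
6^2 = (6^1)^2 = 6^2 = 36
6^3 = 6 * 6^2 = 6 * 36 = 216
6^6 = (6^3)^2 = 216^2 = 46656
6^12 = (6^6)^2 = 46656^2 = 2176782336
6^24 = (6^12)^2 = 2176782336^2 = 4738381338321616896

Result: 4738381338321616896
Multiplications needed: 5 (5 lines after 6^1)

6^24 = 4738381338321616896. Using exponentiation by squaring, this requires 5 multiplications. The key idea: if the exponent is even, square the half-power; if odd, multiply by the base once.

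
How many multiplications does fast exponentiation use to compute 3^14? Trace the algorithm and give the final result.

Computing 3^14 by squaring (build up from 3^1; each line after the first costs one multiplication):

3^1 = 3
3^2 = (3^1)^2 = 3^2 = 9
3^3 = 3 * 3^2 = 3 * 9 = 27
3^6 = (3^3)^2 = 27^2 = 729
3^7 = 3 * 3^6 = 3 * 729 = 2187
3^14 = (3^7)^2 = 2187^2 = 4782969

Result: 4782969
Multiplications needed: 5 (5 lines after 3^1)

3^14 = 4782969. Using exponentiation by squaring, this requires 5 multiplications. The key idea: if the exponent is even, square the half-power; if odd, multiply by the base once.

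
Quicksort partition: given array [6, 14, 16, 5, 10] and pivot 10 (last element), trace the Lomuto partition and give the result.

Lomuto partition with pivot = 10:

Initial array: [6, 14, 16, 5, 10]

arr[0]=6 <= 10: swap with position 0, array becomes [6, 14, 16, 5, 10]
arr[1]=14 > 10: no swap
arr[2]=16 > 10: no swap
arr[3]=5 <= 10: swap with position 1, array becomes [6, 5, 16, 14, 10]

Place pivot at position 2: [6, 5, 10, 14, 16]
Pivot position: 2

After partitioning with pivot 10, the array becomes [6, 5, 10, 14, 16]. The pivot is placed at index 2. All elements to the left of the pivot are <= 10, and all elements to the right are > 10.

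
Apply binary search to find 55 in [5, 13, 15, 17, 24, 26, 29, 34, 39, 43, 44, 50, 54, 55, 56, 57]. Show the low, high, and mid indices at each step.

Binary search for 55 in [5, 13, 15, 17, 24, 26, 29, 34, 39, 43, 44, 50, 54, 55, 56, 57]:

lo=0, hi=15, mid=7, arr[mid]=34 -> 34 < 55, search right half
lo=8, hi=15, mid=11, arr[mid]=50 -> 50 < 55, search right half
lo=12, hi=15, mid=13, arr[mid]=55 -> Found target at index 13!

Binary search finds 55 at index 13 after 3 comparisons. The search repeatedly halves the search space by comparing with the middle element.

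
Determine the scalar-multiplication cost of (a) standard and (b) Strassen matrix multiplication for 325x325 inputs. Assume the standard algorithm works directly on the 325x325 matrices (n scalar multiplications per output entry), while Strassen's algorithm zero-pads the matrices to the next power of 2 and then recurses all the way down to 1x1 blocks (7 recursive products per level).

Matrix multiplication for 325x325 matrices:

Strassen's algorithm requires power-of-2 dimensions. Pad 325x325 to 512x512 (next power of 2).

Standard algorithm: 325^3 = 34328125 multiplications
Strassen's algorithm: 7^(log2(512)) = 7^9 = 40353607 multiplications
Difference: 34328125 - 40353607 = -6025482 (Strassen uses MORE here due to padding overhead — for small or just-over-power-of-2 n, padding can outweigh the per-level savings)

Standard: 34328125 multiplications (325^3). Strassen: 40353607 multiplications (7^9, after padding to 512x512). Strassen reduces 8 recursive multiplications to 7 at each level.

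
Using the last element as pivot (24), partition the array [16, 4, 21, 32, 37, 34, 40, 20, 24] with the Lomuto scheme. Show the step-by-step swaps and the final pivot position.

Lomuto partition with pivot = 24:

Initial array: [16, 4, 21, 32, 37, 34, 40, 20, 24]

arr[0]=16 <= 24: swap with position 0, array becomes [16, 4, 21, 32, 37, 34, 40, 20, 24]
arr[1]=4 <= 24: swap with position 1, array becomes [16, 4, 21, 32, 37, 34, 40, 20, 24]
arr[2]=21 <= 24: swap with position 2, array becomes [16, 4, 21, 32, 37, 34, 40, 20, 24]
arr[3]=32 > 24: no swap
arr[4]=37 > 24: no swap
arr[5]=34 > 24: no swap
arr[6]=40 > 24: no swap
arr[7]=20 <= 24: swap with position 3, array becomes [16, 4, 21, 20, 37, 34, 40, 32, 24]

Place pivot at position 4: [16, 4, 21, 20, 24, 34, 40, 32, 37]
Pivot position: 4

After partitioning with pivot 24, the array becomes [16, 4, 21, 20, 24, 34, 40, 32, 37]. The pivot is placed at index 4. All elements to the left of the pivot are <= 24, and all elements to the right are > 24.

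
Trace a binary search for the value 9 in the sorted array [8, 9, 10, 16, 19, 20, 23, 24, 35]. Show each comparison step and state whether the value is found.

Binary search for 9 in [8, 9, 10, 16, 19, 20, 23, 24, 35]:

lo=0, hi=8, mid=4, arr[mid]=19 -> 19 > 9, search left half
lo=0, hi=3, mid=1, arr[mid]=9 -> Found target at index 1!

Binary search finds 9 at index 1 after 2 comparisons. The search repeatedly halves the search space by comparing with the middle element.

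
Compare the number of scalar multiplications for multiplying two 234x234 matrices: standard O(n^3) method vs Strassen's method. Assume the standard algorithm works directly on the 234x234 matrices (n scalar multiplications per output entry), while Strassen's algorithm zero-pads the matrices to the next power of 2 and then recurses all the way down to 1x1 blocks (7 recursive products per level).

Matrix multiplication for 234x234 matrices:

Strassen's algorithm requires power-of-2 dimensions. Pad 234x234 to 256x256 (next power of 2).

Standard algorithm: 234^3 = 12812904 multiplications
Strassen's algorithm: 7^(log2(256)) = 7^8 = 5764801 multiplications
Savings: 12812904 - 5764801 = 7048103 multiplications

Standard: 12812904 multiplications (234^3). Strassen: 5764801 multiplications (7^8, after padding to 256x256). Strassen reduces 8 recursive multiplications to 7 at each level.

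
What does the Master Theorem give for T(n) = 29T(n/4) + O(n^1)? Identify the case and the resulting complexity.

Master Theorem for T(n) = 29T(n/4) + O(n^1):

a = 29, b = 4, c = 1
log_b(a) = log_4(29) = 2.4290

Case 1: c = 1 < log_4(29) = 2.4290
T(n) = O(n^(log_4 29))

For T(n) = 29T(n/4) + O(n^1): log_4(29) = 2.4290. This is Case 1 of the Master Theorem (c < log_b(a), work dominated by leaves), giving O(n^(log_4 29)).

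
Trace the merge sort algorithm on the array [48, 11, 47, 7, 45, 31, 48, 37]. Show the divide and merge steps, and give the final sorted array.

Merge sort trace:

Split: [48, 11, 47, 7, 45, 31, 48, 37] -> [48, 11, 47, 7] and [45, 31, 48, 37]
  Split: [48, 11, 47, 7] -> [48, 11] and [47, 7]
    Split: [48, 11] -> [48] and [11]
    Merge: [48] + [11] -> [11, 48]
    Split: [47, 7] -> [47] and [7]
    Merge: [47] + [7] -> [7, 47]
  Merge: [11, 48] + [7, 47] -> [7, 11, 47, 48]
  Split: [45, 31, 48, 37] -> [45, 31] and [48, 37]
    Split: [45, 31] -> [45] and [31]
    Merge: [45] + [31] -> [31, 45]
    Split: [48, 37] -> [48] and [37]
    Merge: [48] + [37] -> [37, 48]
  Merge: [31, 45] + [37, 48] -> [31, 37, 45, 48]
Merge: [7, 11, 47, 48] + [31, 37, 45, 48] -> [7, 11, 31, 37, 45, 47, 48, 48]

Final sorted array: [7, 11, 31, 37, 45, 47, 48, 48]

The merge sort proceeds by recursively splitting the array and merging sorted halves.
After all merges, the sorted array is [7, 11, 31, 37, 45, 47, 48, 48].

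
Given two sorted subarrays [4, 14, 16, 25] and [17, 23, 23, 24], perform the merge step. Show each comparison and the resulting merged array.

Merging process:

Compare 4 vs 17: take 4 from left. Merged: [4]
Compare 14 vs 17: take 14 from left. Merged: [4, 14]
Compare 16 vs 17: take 16 from left. Merged: [4, 14, 16]
Compare 25 vs 17: take 17 from right. Merged: [4, 14, 16, 17]
Compare 25 vs 23: take 23 from right. Merged: [4, 14, 16, 17, 23]
Compare 25 vs 23: take 23 from right. Merged: [4, 14, 16, 17, 23, 23]
Compare 25 vs 24: take 24 from right. Merged: [4, 14, 16, 17, 23, 23, 24]
Append remaining from left: [25]. Merged: [4, 14, 16, 17, 23, 23, 24, 25]

Final merged array: [4, 14, 16, 17, 23, 23, 24, 25]
Total comparisons: 7

The merged array is [4, 14, 16, 17, 23, 23, 24, 25], requiring 7 comparisons. The merge step runs in O(n) time where n is the total number of elements.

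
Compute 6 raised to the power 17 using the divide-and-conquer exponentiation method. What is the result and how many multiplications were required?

Computing 6^17 by squaring (build up from 6^1; each line after the first costs one multiplication):

6^1 = 6
6^2 = (6^1)^2 = 6^2 = 36
6^4 = (6^2)^2 = 36^2 = 1296
6^8 = (6^4)^2 = 1296^2 = 1679616
6^16 = (6^8)^2 = 1679616^2 = 2821109907456
6^17 = 6 * 6^16 = 6 * 2821109907456 = 16926659444736

Result: 16926659444736
Multiplications needed: 5 (5 lines after 6^1)

6^17 = 16926659444736. Using exponentiation by squaring, this requires 5 multiplications. The key idea: if the exponent is even, square the half-power; if odd, multiply by the base once.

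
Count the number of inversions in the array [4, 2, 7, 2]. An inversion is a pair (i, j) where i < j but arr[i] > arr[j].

Finding inversions in [4, 2, 7, 2]:

(0, 1): arr[0]=4 > arr[1]=2
(0, 3): arr[0]=4 > arr[3]=2
(2, 3): arr[2]=7 > arr[3]=2

Total inversions: 3

The array has 3 inversion(s): (0,1), (0,3), (2,3). Each pair (i,j) satisfies i < j and arr[i] > arr[j].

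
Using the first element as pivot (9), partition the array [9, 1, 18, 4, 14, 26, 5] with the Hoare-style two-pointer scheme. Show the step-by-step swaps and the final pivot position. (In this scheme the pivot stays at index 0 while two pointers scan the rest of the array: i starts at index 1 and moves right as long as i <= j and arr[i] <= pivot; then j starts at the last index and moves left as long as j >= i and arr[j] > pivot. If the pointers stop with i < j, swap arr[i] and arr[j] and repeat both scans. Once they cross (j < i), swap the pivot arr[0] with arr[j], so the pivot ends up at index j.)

Hoare-style two-pointer partition with pivot = 9:

Initial array: [9, 1, 18, 4, 14, 26, 5]

Pointers start at i = 1, j = 6.
i stops at index 2 (arr[2]=18 > 9), j stops at index 6 (arr[6]=5 <= 9): swap arr[2] and arr[6], array becomes [9, 1, 5, 4, 14, 26, 18]
i ends at 4, j ends at 3: the pointers have crossed (j < i), so scanning stops.

Swap pivot arr[0] with arr[3] to place pivot at position 3: [4, 1, 5, 9, 14, 26, 18]
Pivot position: 3

After partitioning with pivot 9, the array becomes [4, 1, 5, 9, 14, 26, 18]. The pivot is placed at index 3. All elements to the left of the pivot are <= 9, and all elements to the right are > 9.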